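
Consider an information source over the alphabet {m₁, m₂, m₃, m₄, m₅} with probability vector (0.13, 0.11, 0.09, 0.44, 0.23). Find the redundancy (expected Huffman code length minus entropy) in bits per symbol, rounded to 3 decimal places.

Entropy H = −Σ p log₂ p ≈ 2.0544 bits.
Huffman merges: 9/100+11/100→1/5; 13/100+1/5→33/100; 23/100+33/100→14/25; 11/25+14/25→1. L = 209/100 ≈ 2.0900.
L − H = 2.0900 − 2.0544 = 0.036 bits.

0.036 bits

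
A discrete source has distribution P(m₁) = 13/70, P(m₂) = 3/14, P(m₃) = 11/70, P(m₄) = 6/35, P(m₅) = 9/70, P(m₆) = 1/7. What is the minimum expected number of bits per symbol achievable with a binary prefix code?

2.6 bits/symbol

Repeatedly combine the two least-probable nodes; the expected code length is the sum of the merged weights.
merge 9/70 + 1/7 → 19/70
merge 11/70 + 6/35 → 23/70
merge 13/70 + 3/14 → 2/5
merge 19/70 + 23/70 → 3/5
merge 2/5 + 3/5 → 1
L = 19/70 + 23/70 + 2/5 + 3/5 + 1 = 13/5 = 2.6 bits/symbol.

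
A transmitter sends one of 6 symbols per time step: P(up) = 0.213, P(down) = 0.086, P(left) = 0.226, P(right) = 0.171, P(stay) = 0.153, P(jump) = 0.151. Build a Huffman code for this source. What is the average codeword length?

2.561 bits/symbol

Repeatedly combine the two least-probable nodes; the expected code length is the sum of the merged weights.
merge 43/500 + 151/1000 → 237/1000
merge 153/1000 + 171/1000 → 81/250
merge 213/1000 + 113/500 → 439/1000
merge 237/1000 + 81/250 → 561/1000
merge 439/1000 + 561/1000 → 1
L = 237/1000 + 81/250 + 439/1000 + 561/1000 + 1 = 2561/1000 = 2.561 bits/symbol.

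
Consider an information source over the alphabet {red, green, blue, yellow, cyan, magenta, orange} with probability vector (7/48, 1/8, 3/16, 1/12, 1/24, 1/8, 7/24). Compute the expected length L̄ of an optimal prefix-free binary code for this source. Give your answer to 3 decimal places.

2.646 bits/symbol

Repeatedly combine the two least-probable nodes; the expected code length is the sum of the merged weights.
merge 1/24 + 1/12 → 1/8
merge 1/8 + 1/8 → 1/4
merge 1/8 + 7/48 → 13/48
merge 3/16 + 1/4 → 7/16
merge 13/48 + 7/24 → 9/16
merge 7/16 + 9/16 → 1
L = 1/8 + 1/4 + 13/48 + 7/16 + 9/16 + 1 = 127/48 ≈ 2.646 bits/symbol.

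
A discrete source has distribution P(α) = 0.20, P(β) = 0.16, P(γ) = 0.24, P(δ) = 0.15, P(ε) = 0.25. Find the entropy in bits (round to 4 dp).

H = −Σ pᵢ log₂ pᵢ.
−0.20·log₂(0.20) = 0.4644
−0.16·log₂(0.16) = 0.4230
−0.24·log₂(0.24) = 0.4941
−0.15·log₂(0.15) = 0.4105
−0.25·log₂(0.25) = 0.5000
Sum ≈ 2.2921 → 2.2921 bits.

2.2921 bits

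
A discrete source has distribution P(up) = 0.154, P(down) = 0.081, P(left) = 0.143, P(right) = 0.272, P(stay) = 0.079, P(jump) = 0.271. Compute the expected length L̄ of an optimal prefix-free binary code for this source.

Repeatedly combine the two least-probable nodes; the expected code length is the sum of the merged weights.
merge 79/1000 + 81/1000 → 4/25
merge 143/1000 + 77/500 → 297/1000
merge 4/25 + 271/1000 → 431/1000
merge 34/125 + 297/1000 → 569/1000
merge 431/1000 + 569/1000 → 1
L = 4/25 + 297/1000 + 431/1000 + 569/1000 + 1 = 2457/1000 = 2.457 bits/symbol.

2.457 bits/symbol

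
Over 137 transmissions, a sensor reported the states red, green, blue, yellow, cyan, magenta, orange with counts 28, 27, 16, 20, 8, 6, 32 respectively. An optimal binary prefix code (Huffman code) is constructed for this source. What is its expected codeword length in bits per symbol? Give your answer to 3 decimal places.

2.664 bits/symbol

Probabilities are the counts divided by 137.
Repeatedly combine the two least-probable nodes; the expected code length is the sum of the merged weights.
merge 6/137 + 8/137 → 14/137
merge 14/137 + 16/137 → 30/137
merge 20/137 + 27/137 → 47/137
merge 28/137 + 30/137 → 58/137
merge 32/137 + 47/137 → 79/137
merge 58/137 + 79/137 → 1
L = 14/137 + 30/137 + 47/137 + 58/137 + 79/137 + 1 = 365/137 ≈ 2.664 bits/symbol.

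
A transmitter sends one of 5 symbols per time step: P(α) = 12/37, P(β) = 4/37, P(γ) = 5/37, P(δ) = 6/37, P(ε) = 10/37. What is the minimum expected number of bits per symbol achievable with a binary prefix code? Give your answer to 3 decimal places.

2.243 bits/symbol

Repeatedly combine the two least-probable nodes; the expected code length is the sum of the merged weights.
merge 4/37 + 5/37 → 9/37
merge 6/37 + 9/37 → 15/37
merge 10/37 + 12/37 → 22/37
merge 15/37 + 22/37 → 1
L = 9/37 + 15/37 + 22/37 + 1 = 83/37 ≈ 2.243 bits/symbol.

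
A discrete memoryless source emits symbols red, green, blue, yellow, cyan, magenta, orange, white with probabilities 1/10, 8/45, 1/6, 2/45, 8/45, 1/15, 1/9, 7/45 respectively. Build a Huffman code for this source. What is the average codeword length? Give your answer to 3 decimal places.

Repeatedly combine the two least-probable nodes; the expected code length is the sum of the merged weights.
merge 2/45 + 1/15 → 1/9
merge 1/10 + 1/9 → 19/90
merge 1/9 + 7/45 → 4/15
merge 1/6 + 8/45 → 31/90
merge 8/45 + 19/90 → 7/18
merge 4/15 + 31/90 → 11/18
merge 7/18 + 11/18 → 1
L = 1/9 + 19/90 + 4/15 + 31/90 + 7/18 + 11/18 + 1 = 44/15 ≈ 2.933 bits/symbol.

2.933 bits/symbol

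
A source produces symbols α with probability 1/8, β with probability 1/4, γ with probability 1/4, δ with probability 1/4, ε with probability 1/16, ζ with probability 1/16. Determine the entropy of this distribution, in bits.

Each probability is a power of 1/2, so log₂(1/p) is an integer.
H = Σ p·log₂(1/p) = 1/8·3 + 1/4·2 + 1/4·2 + 1/4·2 + 1/16·4 + 1/16·4 = 2.375 bits.

2.375 bits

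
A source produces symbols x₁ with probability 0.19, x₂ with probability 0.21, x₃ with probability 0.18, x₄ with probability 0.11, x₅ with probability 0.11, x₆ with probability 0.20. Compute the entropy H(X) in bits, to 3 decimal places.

H = −Σ pᵢ log₂ pᵢ.
−0.19·log₂(0.19) = 0.4552
−0.21·log₂(0.21) = 0.4728
−0.18·log₂(0.18) = 0.4453
−0.11·log₂(0.11) = 0.3503
−0.11·log₂(0.11) = 0.3503
−0.20·log₂(0.20) = 0.4644
Sum ≈ 2.5383 → 2.538 bits.

2.538 bits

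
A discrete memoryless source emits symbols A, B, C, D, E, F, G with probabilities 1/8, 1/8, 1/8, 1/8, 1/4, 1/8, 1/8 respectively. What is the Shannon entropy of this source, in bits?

2.75 bits

Each probability is a power of 1/2, so log₂(1/p) is an integer.
H = Σ p·log₂(1/p) = 1/8·3 + 1/8·3 + 1/8·3 + 1/8·3 + 1/4·2 + 1/8·3 + 1/8·3 = 2.75 bits.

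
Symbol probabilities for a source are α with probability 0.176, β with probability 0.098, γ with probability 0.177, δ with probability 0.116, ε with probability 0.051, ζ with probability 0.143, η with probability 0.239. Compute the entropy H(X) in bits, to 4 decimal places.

2.6859 bits

H = −Σ pᵢ log₂ pᵢ.
−0.176·log₂(0.176) = 0.4411
−0.098·log₂(0.098) = 0.3284
−0.177·log₂(0.177) = 0.4422
−0.116·log₂(0.116) = 0.3605
−0.051·log₂(0.051) = 0.2190
−0.143·log₂(0.143) = 0.4012
−0.239·log₂(0.239) = 0.4935
Sum ≈ 2.6859 → 2.6859 bits.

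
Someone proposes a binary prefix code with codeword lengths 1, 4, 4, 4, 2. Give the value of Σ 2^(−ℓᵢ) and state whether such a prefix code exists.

With common denominator 2^4 = 16: Σ 2^(−ℓᵢ) = 8/16 + 1/16 + 1/16 + 1/16 + 4/16 = 15/16 = 0.9375.
Kraft's inequality requires Σ ≤ 1; here Σ = 0.9375 ≤ 1, so such a prefix code exists.

0.9375; yes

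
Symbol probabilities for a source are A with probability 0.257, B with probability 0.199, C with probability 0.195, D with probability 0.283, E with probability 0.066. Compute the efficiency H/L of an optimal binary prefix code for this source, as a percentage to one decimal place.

Entropy H = −Σ p log₂ p ≈ 2.2014 bits.
Huffman merges: 33/500+39/200→261/1000; 199/1000+257/1000→57/125; 261/1000+283/1000→68/125; 57/125+68/125→1. L = 2261/1000 ≈ 2.2610.
Efficiency = H/L = 2.2014/2.2610 = 97.4%.

97.4%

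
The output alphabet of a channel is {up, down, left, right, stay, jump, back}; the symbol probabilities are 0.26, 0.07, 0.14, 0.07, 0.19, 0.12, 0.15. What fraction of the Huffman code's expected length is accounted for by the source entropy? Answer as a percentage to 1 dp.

99.3%

Entropy H = −Σ p log₂ p ≈ 2.6723 bits.
Huffman merges: 7/100+7/100→7/50; 3/25+7/50→13/50; 7/50+3/20→29/100; 19/100+13/50→9/20; 13/50+29/100→11/20; 9/20+11/20→1. L = 269/100 ≈ 2.6900.
Efficiency = H/L = 2.6723/2.6900 = 99.3%.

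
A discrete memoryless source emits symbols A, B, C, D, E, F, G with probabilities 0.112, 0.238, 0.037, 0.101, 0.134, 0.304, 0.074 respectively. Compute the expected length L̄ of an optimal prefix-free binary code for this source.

2.569 bits/symbol

Repeatedly combine the two least-probable nodes; the expected code length is the sum of the merged weights.
merge 37/1000 + 37/500 → 111/1000
merge 101/1000 + 111/1000 → 53/250
merge 14/125 + 67/500 → 123/500
merge 53/250 + 119/500 → 9/20
merge 123/500 + 38/125 → 11/20
merge 9/20 + 11/20 → 1
L = 111/1000 + 53/250 + 123/500 + 9/20 + 11/20 + 1 = 2569/1000 = 2.569 bits/symbol.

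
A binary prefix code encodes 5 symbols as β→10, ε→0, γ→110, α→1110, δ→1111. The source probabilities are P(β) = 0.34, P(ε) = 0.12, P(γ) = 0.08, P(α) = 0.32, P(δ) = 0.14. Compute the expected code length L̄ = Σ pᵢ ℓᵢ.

L̄ = Σ pᵢ·ℓᵢ = 0.34·2 + 0.12·1 + 0.08·3 + 0.32·4 + 0.14·4 = 2.88 bits/symbol.

2.88 bits/symbol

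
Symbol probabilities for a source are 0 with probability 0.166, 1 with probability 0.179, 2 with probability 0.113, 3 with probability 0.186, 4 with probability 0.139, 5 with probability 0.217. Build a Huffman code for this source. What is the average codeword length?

2.597 bits/symbol

Repeatedly combine the two least-probable nodes; the expected code length is the sum of the merged weights.
merge 113/1000 + 139/1000 → 63/250
merge 83/500 + 179/1000 → 69/200
merge 93/500 + 217/1000 → 403/1000
merge 63/250 + 69/200 → 597/1000
merge 403/1000 + 597/1000 → 1
L = 63/250 + 69/200 + 403/1000 + 597/1000 + 1 = 2597/1000 = 2.597 bits/symbol.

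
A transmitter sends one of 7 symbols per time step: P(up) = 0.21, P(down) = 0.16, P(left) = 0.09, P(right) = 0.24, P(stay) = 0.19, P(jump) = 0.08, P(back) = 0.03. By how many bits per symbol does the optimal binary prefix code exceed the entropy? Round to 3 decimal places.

Entropy H = −Σ p log₂ p ≈ 2.6011 bits.
Huffman merges: 3/100+2/25→11/100; 9/100+11/100→1/5; 4/25+19/100→7/20; 1/5+21/100→41/100; 6/25+7/20→59/100; 41/100+59/100→1. L = 133/50 ≈ 2.6600.
L − H = 2.6600 − 2.6011 = 0.059 bits.

0.059 bits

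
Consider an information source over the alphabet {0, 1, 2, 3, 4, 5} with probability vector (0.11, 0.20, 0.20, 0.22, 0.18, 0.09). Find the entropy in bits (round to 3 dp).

H = −Σ pᵢ log₂ pᵢ.
−0.11·log₂(0.11) = 0.3503
−0.20·log₂(0.20) = 0.4644
−0.20·log₂(0.20) = 0.4644
−0.22·log₂(0.22) = 0.4806
−0.18·log₂(0.18) = 0.4453
−0.09·log₂(0.09) = 0.3127
Sum ≈ 2.5176 → 2.518 bits.

2.518 bits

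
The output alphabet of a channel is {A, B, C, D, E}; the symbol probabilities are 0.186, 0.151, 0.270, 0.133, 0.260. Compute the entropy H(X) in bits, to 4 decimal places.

H = −Σ pᵢ log₂ pᵢ.
−0.186·log₂(0.186) = 0.4514
−0.151·log₂(0.151) = 0.4118
−0.270·log₂(0.270) = 0.5100
−0.133·log₂(0.133) = 0.3871
−0.260·log₂(0.260) = 0.5053
Sum ≈ 2.2656 → 2.2656 bits.

2.2656 bits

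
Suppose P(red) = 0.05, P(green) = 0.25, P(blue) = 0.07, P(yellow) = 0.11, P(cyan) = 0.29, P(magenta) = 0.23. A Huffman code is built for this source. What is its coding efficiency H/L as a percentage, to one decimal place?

Entropy H = −Σ p log₂ p ≈ 2.3405 bits.
Huffman merges: 1/20+7/100→3/25; 11/100+3/25→23/100; 23/100+23/100→23/50; 1/4+29/100→27/50; 23/50+27/50→1. L = 47/20 ≈ 2.3500.
Efficiency = H/L = 2.3405/2.3500 = 99.6%.

99.6%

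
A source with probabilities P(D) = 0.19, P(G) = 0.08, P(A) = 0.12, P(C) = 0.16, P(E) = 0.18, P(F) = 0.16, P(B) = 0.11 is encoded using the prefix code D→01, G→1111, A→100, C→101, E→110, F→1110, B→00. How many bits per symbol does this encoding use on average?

2.94 bits/symbol

L̄ = Σ pᵢ·ℓᵢ = 0.19·2 + 0.08·4 + 0.12·3 + 0.16·3 + 0.18·3 + 0.16·4 + 0.11·2 = 2.94 bits/symbol.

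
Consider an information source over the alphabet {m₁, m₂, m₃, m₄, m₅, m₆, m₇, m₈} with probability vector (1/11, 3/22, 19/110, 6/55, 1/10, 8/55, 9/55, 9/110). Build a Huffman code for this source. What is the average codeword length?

Repeatedly combine the two least-probable nodes; the expected code length is the sum of the merged weights.
merge 9/110 + 1/11 → 19/110
merge 1/10 + 6/55 → 23/110
merge 3/22 + 8/55 → 31/110
merge 9/55 + 19/110 → 37/110
merge 19/110 + 23/110 → 21/55
merge 31/110 + 37/110 → 34/55
merge 21/55 + 34/55 → 1
L = 19/110 + 23/110 + 31/110 + 37/110 + 21/55 + 34/55 + 1 = 3 bits/symbol.

3 bits/symbol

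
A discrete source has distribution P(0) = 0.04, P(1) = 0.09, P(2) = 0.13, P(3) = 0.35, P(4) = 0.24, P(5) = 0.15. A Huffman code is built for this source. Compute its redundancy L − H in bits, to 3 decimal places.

Entropy H = −Σ p log₂ p ≈ 2.3158 bits.
Huffman merges: 1/25+9/100→13/100; 13/100+13/100→13/50; 3/20+6/25→39/100; 13/50+7/20→61/100; 39/100+61/100→1. L = 239/100 ≈ 2.3900.
L − H = 2.3900 − 2.3158 = 0.074 bits.

0.074 bits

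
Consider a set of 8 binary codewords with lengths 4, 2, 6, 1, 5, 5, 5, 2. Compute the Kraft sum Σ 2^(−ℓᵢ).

With common denominator 2^6 = 64: Σ 2^(−ℓᵢ) = 4/64 + 16/64 + 1/64 + 32/64 + 2/64 + 2/64 + 2/64 + 16/64 = 75/64 = 1.171875.

1.171875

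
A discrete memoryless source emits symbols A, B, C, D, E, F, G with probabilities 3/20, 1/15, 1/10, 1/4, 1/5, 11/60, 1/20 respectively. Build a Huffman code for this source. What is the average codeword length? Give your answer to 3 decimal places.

Repeatedly combine the two least-probable nodes; the expected code length is the sum of the merged weights.
merge 1/20 + 1/15 → 7/60
merge 1/10 + 7/60 → 13/60
merge 3/20 + 11/60 → 1/3
merge 1/5 + 13/60 → 5/12
merge 1/4 + 1/3 → 7/12
merge 5/12 + 7/12 → 1
L = 7/60 + 13/60 + 1/3 + 5/12 + 7/12 + 1 = 8/3 ≈ 2.667 bits/symbol.

2.667 bits/symbol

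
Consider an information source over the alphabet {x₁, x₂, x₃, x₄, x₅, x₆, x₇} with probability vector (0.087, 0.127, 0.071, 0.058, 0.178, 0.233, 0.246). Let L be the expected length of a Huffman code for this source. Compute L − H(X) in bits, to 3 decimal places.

Entropy H = −Σ p log₂ p ≈ 2.6244 bits.
Huffman merges: 29/500+71/1000→129/1000; 87/1000+127/1000→107/500; 129/1000+89/500→307/1000; 107/500+233/1000→447/1000; 123/500+307/1000→553/1000; 447/1000+553/1000→1. L = 53/20 ≈ 2.6500.
L − H = 2.6500 − 2.6244 = 0.026 bits.

0.026 bits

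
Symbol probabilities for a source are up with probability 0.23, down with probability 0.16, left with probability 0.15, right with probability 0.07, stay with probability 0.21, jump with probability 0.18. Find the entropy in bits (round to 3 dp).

H = −Σ pᵢ log₂ pᵢ.
−0.23·log₂(0.23) = 0.4877
−0.16·log₂(0.16) = 0.4230
−0.15·log₂(0.15) = 0.4105
−0.07·log₂(0.07) = 0.2686
−0.21·log₂(0.21) = 0.4728
−0.18·log₂(0.18) = 0.4453
Sum ≈ 2.5079 → 2.508 bits.

2.508 bits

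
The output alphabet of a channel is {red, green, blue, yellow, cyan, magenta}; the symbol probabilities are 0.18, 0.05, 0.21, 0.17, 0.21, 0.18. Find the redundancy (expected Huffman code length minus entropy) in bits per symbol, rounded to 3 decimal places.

Entropy H = −Σ p log₂ p ≈ 2.4869 bits.
Huffman merges: 1/20+17/100→11/50; 9/50+9/50→9/25; 21/100+21/100→21/50; 11/50+9/25→29/50; 21/50+29/50→1. L = 129/50 ≈ 2.5800.
L − H = 2.5800 − 2.4869 = 0.093 bits.

0.093 bits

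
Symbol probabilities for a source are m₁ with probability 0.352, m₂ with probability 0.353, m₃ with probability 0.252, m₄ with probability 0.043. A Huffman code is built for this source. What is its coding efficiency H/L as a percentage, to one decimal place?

90.5%

Entropy H = −Σ p log₂ p ≈ 1.7568 bits.
Huffman merges: 43/1000+63/250→59/200; 59/200+44/125→647/1000; 353/1000+647/1000→1. L = 971/500 ≈ 1.9420.
Efficiency = H/L = 1.7568/1.9420 = 90.5%.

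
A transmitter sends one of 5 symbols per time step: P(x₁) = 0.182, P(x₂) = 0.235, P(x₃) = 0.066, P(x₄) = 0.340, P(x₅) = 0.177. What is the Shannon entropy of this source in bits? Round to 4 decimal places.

2.1685 bits

H = −Σ pᵢ log₂ pᵢ.
−0.182·log₂(0.182) = 0.4474
−0.235·log₂(0.235) = 0.4910
−0.066·log₂(0.066) = 0.2588
−0.340·log₂(0.340) = 0.5292
−0.177·log₂(0.177) = 0.4422
Sum ≈ 2.1685 → 2.1685 bits.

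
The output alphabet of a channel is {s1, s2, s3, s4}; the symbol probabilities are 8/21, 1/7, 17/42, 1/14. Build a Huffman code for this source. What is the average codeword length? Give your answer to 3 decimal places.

Repeatedly combine the two least-probable nodes; the expected code length is the sum of the merged weights.
merge 1/14 + 1/7 → 3/14
merge 3/14 + 8/21 → 25/42
merge 17/42 + 25/42 → 1
L = 3/14 + 25/42 + 1 = 38/21 ≈ 1.810 bits/symbol.

1.810 bits/symbol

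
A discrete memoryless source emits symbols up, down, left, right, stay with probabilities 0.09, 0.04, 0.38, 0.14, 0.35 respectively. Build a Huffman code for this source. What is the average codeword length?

2.02 bits/symbol

Repeatedly combine the two least-probable nodes; the expected code length is the sum of the merged weights.
merge 1/25 + 9/100 → 13/100
merge 13/100 + 7/50 → 27/100
merge 27/100 + 7/20 → 31/50
merge 19/50 + 31/50 → 1
L = 13/100 + 27/100 + 31/50 + 1 = 101/50 = 2.02 bits/symbol.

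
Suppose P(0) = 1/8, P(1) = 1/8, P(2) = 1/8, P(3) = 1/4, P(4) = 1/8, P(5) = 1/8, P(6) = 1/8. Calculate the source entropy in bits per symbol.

2.75 bits

Each probability is a power of 1/2, so log₂(1/p) is an integer.
H = Σ p·log₂(1/p) = 1/8·3 + 1/8·3 + 1/8·3 + 1/4·2 + 1/8·3 + 1/8·3 + 1/8·3 = 2.75 bits.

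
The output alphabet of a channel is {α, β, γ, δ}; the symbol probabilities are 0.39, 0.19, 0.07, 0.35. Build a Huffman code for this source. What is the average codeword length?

1.87 bits/symbol

Repeatedly combine the two least-probable nodes; the expected code length is the sum of the merged weights.
merge 7/100 + 19/100 → 13/50
merge 13/50 + 7/20 → 61/100
merge 39/100 + 61/100 → 1
L = 13/50 + 61/100 + 1 = 187/100 = 1.87 bits/symbol.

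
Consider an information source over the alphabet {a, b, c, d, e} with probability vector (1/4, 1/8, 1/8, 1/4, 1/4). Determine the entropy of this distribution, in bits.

2.25 bits

Each probability is a power of 1/2, so log₂(1/p) is an integer.
H = Σ p·log₂(1/p) = 1/4·2 + 1/8·3 + 1/8·3 + 1/4·2 + 1/4·2 = 2.25 bits.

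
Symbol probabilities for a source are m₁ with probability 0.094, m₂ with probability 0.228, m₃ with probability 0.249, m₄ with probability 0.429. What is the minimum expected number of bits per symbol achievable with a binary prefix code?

1.893 bits/symbol

Repeatedly combine the two least-probable nodes; the expected code length is the sum of the merged weights.
merge 47/500 + 57/250 → 161/500
merge 249/1000 + 161/500 → 571/1000
merge 429/1000 + 571/1000 → 1
L = 161/500 + 571/1000 + 1 = 1893/1000 = 1.893 bits/symbol.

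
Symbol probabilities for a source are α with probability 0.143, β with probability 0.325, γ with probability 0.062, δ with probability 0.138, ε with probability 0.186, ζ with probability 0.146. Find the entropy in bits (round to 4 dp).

H = −Σ pᵢ log₂ pᵢ.
−0.143·log₂(0.143) = 0.4012
−0.325·log₂(0.325) = 0.5270
−0.062·log₂(0.062) = 0.2487
−0.138·log₂(0.138) = 0.3943
−0.186·log₂(0.186) = 0.4514
−0.146·log₂(0.146) = 0.4053
Sum ≈ 2.4279 → 2.4279 bits.

2.4279 bits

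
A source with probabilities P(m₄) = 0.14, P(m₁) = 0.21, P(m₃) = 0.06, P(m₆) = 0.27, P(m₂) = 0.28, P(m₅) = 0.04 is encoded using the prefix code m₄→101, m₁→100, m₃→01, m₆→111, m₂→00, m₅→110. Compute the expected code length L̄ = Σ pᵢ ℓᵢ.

L̄ = Σ pᵢ·ℓᵢ = 0.14·3 + 0.21·3 + 0.06·2 + 0.27·3 + 0.28·2 + 0.04·3 = 2.66 bits/symbol.

2.66 bits/symbol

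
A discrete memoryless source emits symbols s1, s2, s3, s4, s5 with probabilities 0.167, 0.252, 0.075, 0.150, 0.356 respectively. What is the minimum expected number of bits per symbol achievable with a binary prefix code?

2.225 bits/symbol

Repeatedly combine the two least-probable nodes; the expected code length is the sum of the merged weights.
merge 3/40 + 3/20 → 9/40
merge 167/1000 + 9/40 → 49/125
merge 63/250 + 89/250 → 76/125
merge 49/125 + 76/125 → 1
L = 9/40 + 49/125 + 76/125 + 1 = 89/40 = 2.225 bits/symbol.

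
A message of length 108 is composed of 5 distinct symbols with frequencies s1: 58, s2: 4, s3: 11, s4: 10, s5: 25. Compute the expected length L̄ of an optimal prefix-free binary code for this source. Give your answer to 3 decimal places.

Probabilities are the counts divided by 108.
Repeatedly combine the two least-probable nodes; the expected code length is the sum of the merged weights.
merge 1/27 + 5/54 → 7/54
merge 11/108 + 7/54 → 25/108
merge 25/108 + 25/108 → 25/54
merge 25/54 + 29/54 → 1
L = 7/54 + 25/108 + 25/54 + 1 = 197/108 ≈ 1.824 bits/symbol.

1.824 bits/symbol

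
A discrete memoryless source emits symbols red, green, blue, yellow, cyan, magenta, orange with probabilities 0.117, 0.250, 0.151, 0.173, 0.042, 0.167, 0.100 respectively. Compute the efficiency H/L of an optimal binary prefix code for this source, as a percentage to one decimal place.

98.1%

Entropy H = −Σ p log₂ p ≈ 2.6674 bits.
Huffman merges: 21/500+1/10→71/500; 117/1000+71/500→259/1000; 151/1000+167/1000→159/500; 173/1000+1/4→423/1000; 259/1000+159/500→577/1000; 423/1000+577/1000→1. L = 2719/1000 ≈ 2.7190.
Efficiency = H/L = 2.6674/2.7190 = 98.1%.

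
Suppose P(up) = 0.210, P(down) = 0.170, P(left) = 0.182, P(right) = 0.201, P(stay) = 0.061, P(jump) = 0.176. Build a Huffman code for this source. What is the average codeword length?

Repeatedly combine the two least-probable nodes; the expected code length is the sum of the merged weights.
merge 61/1000 + 17/100 → 231/1000
merge 22/125 + 91/500 → 179/500
merge 201/1000 + 21/100 → 411/1000
merge 231/1000 + 179/500 → 589/1000
merge 411/1000 + 589/1000 → 1
L = 231/1000 + 179/500 + 411/1000 + 589/1000 + 1 = 2589/1000 = 2.589 bits/symbol.

2.589 bits/symbol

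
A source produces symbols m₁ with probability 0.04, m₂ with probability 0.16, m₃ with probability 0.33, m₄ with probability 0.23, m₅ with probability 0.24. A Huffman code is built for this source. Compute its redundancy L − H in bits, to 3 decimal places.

0.082 bits

Entropy H = −Σ p log₂ p ≈ 2.1184 bits.
Huffman merges: 1/25+4/25→1/5; 1/5+23/100→43/100; 6/25+33/100→57/100; 43/100+57/100→1. L = 11/5 ≈ 2.2000.
L − H = 2.2000 − 2.1184 = 0.082 bits.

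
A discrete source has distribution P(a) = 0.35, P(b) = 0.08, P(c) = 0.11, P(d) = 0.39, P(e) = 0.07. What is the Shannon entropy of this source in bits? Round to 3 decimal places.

H = −Σ pᵢ log₂ pᵢ.
−0.35·log₂(0.35) = 0.5301
−0.08·log₂(0.08) = 0.2915
−0.11·log₂(0.11) = 0.3503
−0.39·log₂(0.39) = 0.5298
−0.07·log₂(0.07) = 0.2686
Sum ≈ 1.9702 → 1.970 bits.

1.970 bits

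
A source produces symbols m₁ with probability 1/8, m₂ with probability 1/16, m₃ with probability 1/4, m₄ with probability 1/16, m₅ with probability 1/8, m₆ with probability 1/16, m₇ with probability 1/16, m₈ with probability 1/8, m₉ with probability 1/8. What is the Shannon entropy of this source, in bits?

3 bits

Each probability is a power of 1/2, so log₂(1/p) is an integer.
H = Σ p·log₂(1/p) = 1/8·3 + 1/16·4 + 1/4·2 + 1/16·4 + 1/8·3 + 1/16·4 + 1/16·4 + 1/8·3 + 1/8·3 = 3 bits.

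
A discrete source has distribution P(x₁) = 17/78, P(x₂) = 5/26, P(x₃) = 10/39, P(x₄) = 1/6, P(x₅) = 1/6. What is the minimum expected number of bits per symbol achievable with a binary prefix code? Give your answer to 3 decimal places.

2.333 bits/symbol

Repeatedly combine the two least-probable nodes; the expected code length is the sum of the merged weights.
merge 1/6 + 1/6 → 1/3
merge 5/26 + 17/78 → 16/39
merge 10/39 + 1/3 → 23/39
merge 16/39 + 23/39 → 1
L = 1/3 + 16/39 + 23/39 + 1 = 7/3 ≈ 2.333 bits/symbol.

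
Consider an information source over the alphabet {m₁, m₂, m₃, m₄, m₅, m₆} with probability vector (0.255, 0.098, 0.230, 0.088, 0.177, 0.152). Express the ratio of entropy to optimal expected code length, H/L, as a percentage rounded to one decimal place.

98.7%

Entropy H = −Σ p log₂ p ≈ 2.4826 bits.
Huffman merges: 11/125+49/500→93/500; 19/125+177/1000→329/1000; 93/500+23/100→52/125; 51/200+329/1000→73/125; 52/125+73/125→1. L = 503/200 ≈ 2.5150.
Efficiency = H/L = 2.4826/2.5150 = 98.7%.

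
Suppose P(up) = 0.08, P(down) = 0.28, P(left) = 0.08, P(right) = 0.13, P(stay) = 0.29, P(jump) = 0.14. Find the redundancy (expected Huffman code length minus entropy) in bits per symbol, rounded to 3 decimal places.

Entropy H = −Σ p log₂ p ≈ 2.3949 bits.
Huffman merges: 2/25+2/25→4/25; 13/100+7/50→27/100; 4/25+27/100→43/100; 7/25+29/100→57/100; 43/100+57/100→1. L = 243/100 ≈ 2.4300.
L − H = 2.4300 − 2.3949 = 0.035 bits.

0.035 bits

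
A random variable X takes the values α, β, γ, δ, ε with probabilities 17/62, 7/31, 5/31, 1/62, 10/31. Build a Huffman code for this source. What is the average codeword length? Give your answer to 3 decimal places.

2.177 bits/symbol

Repeatedly combine the two least-probable nodes; the expected code length is the sum of the merged weights.
merge 1/62 + 5/31 → 11/62
merge 11/62 + 7/31 → 25/62
merge 17/62 + 10/31 → 37/62
merge 25/62 + 37/62 → 1
L = 11/62 + 25/62 + 37/62 + 1 = 135/62 ≈ 2.177 bits/symbol.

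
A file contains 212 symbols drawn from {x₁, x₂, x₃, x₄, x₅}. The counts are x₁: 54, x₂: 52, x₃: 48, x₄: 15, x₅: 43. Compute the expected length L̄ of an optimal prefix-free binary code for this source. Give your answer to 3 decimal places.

Probabilities are the counts divided by 212.
Repeatedly combine the two least-probable nodes; the expected code length is the sum of the merged weights.
merge 15/212 + 43/212 → 29/106
merge 12/53 + 13/53 → 25/53
merge 27/106 + 29/106 → 28/53
merge 25/53 + 28/53 → 1
L = 29/106 + 25/53 + 28/53 + 1 = 241/106 ≈ 2.274 bits/symbol.

2.274 bits/symbol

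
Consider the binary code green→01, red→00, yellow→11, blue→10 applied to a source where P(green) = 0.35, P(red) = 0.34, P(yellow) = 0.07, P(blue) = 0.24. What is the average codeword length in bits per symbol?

2 bits/symbol

L̄ = Σ pᵢ·ℓᵢ = 0.35·2 + 0.34·2 + 0.07·2 + 0.24·2 = 2 bits/symbol.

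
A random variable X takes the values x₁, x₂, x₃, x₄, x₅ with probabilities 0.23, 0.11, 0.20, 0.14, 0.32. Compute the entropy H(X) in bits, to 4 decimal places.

H = −Σ pᵢ log₂ pᵢ.
−0.23·log₂(0.23) = 0.4877
−0.11·log₂(0.11) = 0.3503
−0.20·log₂(0.20) = 0.4644
−0.14·log₂(0.14) = 0.3971
−0.32·log₂(0.32) = 0.5260
Sum ≈ 2.2255 → 2.2255 bits.

2.2255 bits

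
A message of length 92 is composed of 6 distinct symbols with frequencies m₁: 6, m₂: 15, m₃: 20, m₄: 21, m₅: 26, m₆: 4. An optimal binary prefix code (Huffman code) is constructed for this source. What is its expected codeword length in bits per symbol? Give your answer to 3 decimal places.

Probabilities are the counts divided by 92.
Repeatedly combine the two least-probable nodes; the expected code length is the sum of the merged weights.
merge 1/23 + 3/46 → 5/46
merge 5/46 + 15/92 → 25/92
merge 5/23 + 21/92 → 41/92
merge 25/92 + 13/46 → 51/92
merge 41/92 + 51/92 → 1
L = 5/46 + 25/92 + 41/92 + 51/92 + 1 = 219/92 ≈ 2.380 bits/symbol.

2.380 bits/symbol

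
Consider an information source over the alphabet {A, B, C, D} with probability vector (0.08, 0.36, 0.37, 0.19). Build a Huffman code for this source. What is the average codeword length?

1.9 bits/symbol

Repeatedly combine the two least-probable nodes; the expected code length is the sum of the merged weights.
merge 2/25 + 19/100 → 27/100
merge 27/100 + 9/25 → 63/100
merge 37/100 + 63/100 → 1
L = 27/100 + 63/100 + 1 = 19/10 = 1.9 bits/symbol.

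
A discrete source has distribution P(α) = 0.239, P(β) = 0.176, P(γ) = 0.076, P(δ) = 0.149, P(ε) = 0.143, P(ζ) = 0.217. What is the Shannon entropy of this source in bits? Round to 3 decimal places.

H = −Σ pᵢ log₂ pᵢ.
−0.239·log₂(0.239) = 0.4935
−0.176·log₂(0.176) = 0.4411
−0.076·log₂(0.076) = 0.2826
−0.149·log₂(0.149) = 0.4092
−0.143·log₂(0.143) = 0.4012
−0.217·log₂(0.217) = 0.4783
Sum ≈ 2.5060 → 2.506 bits.

2.506 bits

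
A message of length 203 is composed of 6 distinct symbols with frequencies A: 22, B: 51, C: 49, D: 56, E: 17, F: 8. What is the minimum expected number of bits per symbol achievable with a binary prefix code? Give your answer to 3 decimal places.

2.355 bits/symbol

Probabilities are the counts divided by 203.
Repeatedly combine the two least-probable nodes; the expected code length is the sum of the merged weights.
merge 8/203 + 17/203 → 25/203
merge 22/203 + 25/203 → 47/203
merge 47/203 + 7/29 → 96/203
merge 51/203 + 8/29 → 107/203
merge 96/203 + 107/203 → 1
L = 25/203 + 47/203 + 96/203 + 107/203 + 1 = 478/203 ≈ 2.355 bits/symbol.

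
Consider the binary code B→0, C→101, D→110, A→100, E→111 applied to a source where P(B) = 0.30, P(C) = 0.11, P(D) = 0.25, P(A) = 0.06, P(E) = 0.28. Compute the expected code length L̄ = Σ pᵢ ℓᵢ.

L̄ = Σ pᵢ·ℓᵢ = 0.30·1 + 0.11·3 + 0.25·3 + 0.06·3 + 0.28·3 = 2.4 bits/symbol.

2.4 bits/symbol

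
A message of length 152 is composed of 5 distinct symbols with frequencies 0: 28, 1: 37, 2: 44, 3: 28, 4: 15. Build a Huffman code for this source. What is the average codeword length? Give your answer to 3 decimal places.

Probabilities are the counts divided by 152.
Repeatedly combine the two least-probable nodes; the expected code length is the sum of the merged weights.
merge 15/152 + 7/38 → 43/152
merge 7/38 + 37/152 → 65/152
merge 43/152 + 11/38 → 87/152
merge 65/152 + 87/152 → 1
L = 43/152 + 65/152 + 87/152 + 1 = 347/152 ≈ 2.283 bits/symbol.

2.283 bits/symbol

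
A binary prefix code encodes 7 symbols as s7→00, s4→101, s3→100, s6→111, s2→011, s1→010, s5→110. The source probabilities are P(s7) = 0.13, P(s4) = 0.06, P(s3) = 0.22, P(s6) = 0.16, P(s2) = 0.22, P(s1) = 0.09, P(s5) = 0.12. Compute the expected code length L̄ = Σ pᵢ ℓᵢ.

L̄ = Σ pᵢ·ℓᵢ = 0.13·2 + 0.06·3 + 0.22·3 + 0.16·3 + 0.22·3 + 0.09·3 + 0.12·3 = 2.87 bits/symbol.

2.87 bits/symbol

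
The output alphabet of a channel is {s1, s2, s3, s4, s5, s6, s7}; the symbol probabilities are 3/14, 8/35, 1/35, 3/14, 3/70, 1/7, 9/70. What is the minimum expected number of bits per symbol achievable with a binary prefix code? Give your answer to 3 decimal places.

Repeatedly combine the two least-probable nodes; the expected code length is the sum of the merged weights.
merge 1/35 + 3/70 → 1/14
merge 1/14 + 9/70 → 1/5
merge 1/7 + 1/5 → 12/35
merge 3/14 + 3/14 → 3/7
merge 8/35 + 12/35 → 4/7
merge 3/7 + 4/7 → 1
L = 1/14 + 1/5 + 12/35 + 3/7 + 4/7 + 1 = 183/70 ≈ 2.614 bits/symbol.

2.614 bits/symbol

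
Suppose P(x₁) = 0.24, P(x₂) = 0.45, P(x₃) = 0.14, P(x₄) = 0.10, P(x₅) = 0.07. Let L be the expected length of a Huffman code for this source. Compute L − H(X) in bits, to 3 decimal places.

0.020 bits

Entropy H = −Σ p log₂ p ≈ 2.0104 bits.
Huffman merges: 7/100+1/10→17/100; 7/50+17/100→31/100; 6/25+31/100→11/20; 9/20+11/20→1. L = 203/100 ≈ 2.0300.
L − H = 2.0300 − 2.0104 = 0.020 bits.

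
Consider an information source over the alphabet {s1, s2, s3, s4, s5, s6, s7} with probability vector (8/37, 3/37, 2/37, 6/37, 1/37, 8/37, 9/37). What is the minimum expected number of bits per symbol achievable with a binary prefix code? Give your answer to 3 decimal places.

Repeatedly combine the two least-probable nodes; the expected code length is the sum of the merged weights.
merge 1/37 + 2/37 → 3/37
merge 3/37 + 3/37 → 6/37
merge 6/37 + 6/37 → 12/37
merge 8/37 + 8/37 → 16/37
merge 9/37 + 12/37 → 21/37
merge 16/37 + 21/37 → 1
L = 3/37 + 6/37 + 12/37 + 16/37 + 21/37 + 1 = 95/37 ≈ 2.568 bits/symbol.

2.568 bits/symbol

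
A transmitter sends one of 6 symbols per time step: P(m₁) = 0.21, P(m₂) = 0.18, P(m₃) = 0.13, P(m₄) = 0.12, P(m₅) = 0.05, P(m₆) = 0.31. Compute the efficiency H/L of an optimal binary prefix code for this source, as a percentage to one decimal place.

Entropy H = −Σ p log₂ p ≈ 2.4077 bits.
Huffman merges: 1/20+3/25→17/100; 13/100+17/100→3/10; 9/50+21/100→39/100; 3/10+31/100→61/100; 39/100+61/100→1. L = 247/100 ≈ 2.4700.
Efficiency = H/L = 2.4077/2.4700 = 97.5%.

97.5%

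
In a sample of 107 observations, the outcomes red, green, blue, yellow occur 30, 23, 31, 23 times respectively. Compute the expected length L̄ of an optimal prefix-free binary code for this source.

Probabilities are the counts divided by 107.
Repeatedly combine the two least-probable nodes; the expected code length is the sum of the merged weights.
merge 23/107 + 23/107 → 46/107
merge 30/107 + 31/107 → 61/107
merge 46/107 + 61/107 → 1
L = 46/107 + 61/107 + 1 = 2 bits/symbol.

2 bits/symbol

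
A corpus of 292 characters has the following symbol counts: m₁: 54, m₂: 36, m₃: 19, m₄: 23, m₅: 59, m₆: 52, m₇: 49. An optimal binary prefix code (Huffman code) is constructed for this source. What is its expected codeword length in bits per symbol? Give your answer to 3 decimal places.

2.757 bits/symbol

Probabilities are the counts divided by 292.
Repeatedly combine the two least-probable nodes; the expected code length is the sum of the merged weights.
merge 19/292 + 23/292 → 21/146
merge 9/73 + 21/146 → 39/146
merge 49/292 + 13/73 → 101/292
merge 27/146 + 59/292 → 113/292
merge 39/146 + 101/292 → 179/292
merge 113/292 + 179/292 → 1
L = 21/146 + 39/146 + 101/292 + 113/292 + 179/292 + 1 = 805/292 ≈ 2.757 bits/symbol.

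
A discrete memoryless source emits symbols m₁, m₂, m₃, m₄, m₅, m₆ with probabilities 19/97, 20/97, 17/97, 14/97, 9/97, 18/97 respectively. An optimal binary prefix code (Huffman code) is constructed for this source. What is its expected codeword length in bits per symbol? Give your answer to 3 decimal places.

2.598 bits/symbol

Repeatedly combine the two least-probable nodes; the expected code length is the sum of the merged weights.
merge 9/97 + 14/97 → 23/97
merge 17/97 + 18/97 → 35/97
merge 19/97 + 20/97 → 39/97
merge 23/97 + 35/97 → 58/97
merge 39/97 + 58/97 → 1
L = 23/97 + 35/97 + 39/97 + 58/97 + 1 = 252/97 ≈ 2.598 bits/symbol.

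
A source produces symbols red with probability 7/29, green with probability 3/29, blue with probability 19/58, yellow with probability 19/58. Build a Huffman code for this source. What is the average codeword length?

Repeatedly combine the two least-probable nodes; the expected code length is the sum of the merged weights.
merge 3/29 + 7/29 → 10/29
merge 19/58 + 19/58 → 19/29
merge 10/29 + 19/29 → 1
L = 10/29 + 19/29 + 1 = 2 bits/symbol.

2 bits/symbol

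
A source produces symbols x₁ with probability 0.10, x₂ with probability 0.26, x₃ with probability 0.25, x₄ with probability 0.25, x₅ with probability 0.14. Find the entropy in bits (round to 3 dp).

H = −Σ pᵢ log₂ pᵢ.
−0.10·log₂(0.10) = 0.3322
−0.26·log₂(0.26) = 0.5053
−0.25·log₂(0.25) = 0.5000
−0.25·log₂(0.25) = 0.5000
−0.14·log₂(0.14) = 0.3971
Sum ≈ 2.2346 → 2.235 bits.

2.235 bits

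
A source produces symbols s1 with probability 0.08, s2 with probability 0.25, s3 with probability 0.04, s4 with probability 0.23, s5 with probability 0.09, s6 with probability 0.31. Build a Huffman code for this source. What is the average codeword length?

2.33 bits/symbol

Repeatedly combine the two least-probable nodes; the expected code length is the sum of the merged weights.
merge 1/25 + 2/25 → 3/25
merge 9/100 + 3/25 → 21/100
merge 21/100 + 23/100 → 11/25
merge 1/4 + 31/100 → 14/25
merge 11/25 + 14/25 → 1
L = 3/25 + 21/100 + 11/25 + 14/25 + 1 = 233/100 = 2.33 bits/symbol.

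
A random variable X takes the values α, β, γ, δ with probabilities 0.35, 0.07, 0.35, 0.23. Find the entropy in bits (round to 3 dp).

1.816 bits

H = −Σ pᵢ log₂ pᵢ.
−0.35·log₂(0.35) = 0.5301
−0.07·log₂(0.07) = 0.2686
−0.35·log₂(0.35) = 0.5301
−0.23·log₂(0.23) = 0.4877
Sum ≈ 1.8164 → 1.816 bits.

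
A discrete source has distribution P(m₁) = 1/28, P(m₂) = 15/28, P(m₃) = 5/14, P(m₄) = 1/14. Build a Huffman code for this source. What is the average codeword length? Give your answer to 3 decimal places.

1.571 bits/symbol

Repeatedly combine the two least-probable nodes; the expected code length is the sum of the merged weights.
merge 1/28 + 1/14 → 3/28
merge 3/28 + 5/14 → 13/28
merge 13/28 + 15/28 → 1
L = 3/28 + 13/28 + 1 = 11/7 ≈ 1.571 bits/symbol.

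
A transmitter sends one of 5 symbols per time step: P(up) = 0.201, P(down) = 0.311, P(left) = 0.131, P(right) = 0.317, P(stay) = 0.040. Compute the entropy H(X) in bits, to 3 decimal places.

H = −Σ pᵢ log₂ pᵢ.
−0.201·log₂(0.201) = 0.4653
−0.311·log₂(0.311) = 0.5240
−0.131·log₂(0.131) = 0.3841
−0.317·log₂(0.317) = 0.5254
−0.040·log₂(0.040) = 0.1858
Sum ≈ 2.0846 → 2.085 bits.

2.085 bits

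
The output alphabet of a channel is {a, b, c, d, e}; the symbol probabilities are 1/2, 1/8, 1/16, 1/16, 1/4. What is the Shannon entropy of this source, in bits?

Each probability is a power of 1/2, so log₂(1/p) is an integer.
H = Σ p·log₂(1/p) = 1/2·1 + 1/8·3 + 1/16·4 + 1/16·4 + 1/4·2 = 1.875 bits.

1.875 bits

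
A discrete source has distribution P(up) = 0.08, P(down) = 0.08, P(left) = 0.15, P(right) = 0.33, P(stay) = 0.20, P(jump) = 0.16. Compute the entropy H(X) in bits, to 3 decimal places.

2.409 bits

H = −Σ pᵢ log₂ pᵢ.
−0.08·log₂(0.08) = 0.2915
−0.08·log₂(0.08) = 0.2915
−0.15·log₂(0.15) = 0.4105
−0.33·log₂(0.33) = 0.5278
−0.20·log₂(0.20) = 0.4644
−0.16·log₂(0.16) = 0.4230
Sum ≈ 2.4088 → 2.409 bits.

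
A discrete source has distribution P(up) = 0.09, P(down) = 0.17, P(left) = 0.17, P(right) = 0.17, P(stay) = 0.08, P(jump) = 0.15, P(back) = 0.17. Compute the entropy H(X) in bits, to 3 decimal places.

2.753 bits

H = −Σ pᵢ log₂ pᵢ.
−0.09·log₂(0.09) = 0.3127
−0.17·log₂(0.17) = 0.4346
−0.17·log₂(0.17) = 0.4346
−0.17·log₂(0.17) = 0.4346
−0.08·log₂(0.08) = 0.2915
−0.15·log₂(0.15) = 0.4105
−0.17·log₂(0.17) = 0.4346
Sum ≈ 2.7531 → 2.753 bits.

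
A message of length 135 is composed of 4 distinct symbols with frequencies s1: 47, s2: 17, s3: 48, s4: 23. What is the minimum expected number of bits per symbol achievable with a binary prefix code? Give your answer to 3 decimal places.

Probabilities are the counts divided by 135.
Repeatedly combine the two least-probable nodes; the expected code length is the sum of the merged weights.
merge 17/135 + 23/135 → 8/27
merge 8/27 + 47/135 → 29/45
merge 16/45 + 29/45 → 1
L = 8/27 + 29/45 + 1 = 262/135 ≈ 1.941 bits/symbol.

1.941 bits/symbol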